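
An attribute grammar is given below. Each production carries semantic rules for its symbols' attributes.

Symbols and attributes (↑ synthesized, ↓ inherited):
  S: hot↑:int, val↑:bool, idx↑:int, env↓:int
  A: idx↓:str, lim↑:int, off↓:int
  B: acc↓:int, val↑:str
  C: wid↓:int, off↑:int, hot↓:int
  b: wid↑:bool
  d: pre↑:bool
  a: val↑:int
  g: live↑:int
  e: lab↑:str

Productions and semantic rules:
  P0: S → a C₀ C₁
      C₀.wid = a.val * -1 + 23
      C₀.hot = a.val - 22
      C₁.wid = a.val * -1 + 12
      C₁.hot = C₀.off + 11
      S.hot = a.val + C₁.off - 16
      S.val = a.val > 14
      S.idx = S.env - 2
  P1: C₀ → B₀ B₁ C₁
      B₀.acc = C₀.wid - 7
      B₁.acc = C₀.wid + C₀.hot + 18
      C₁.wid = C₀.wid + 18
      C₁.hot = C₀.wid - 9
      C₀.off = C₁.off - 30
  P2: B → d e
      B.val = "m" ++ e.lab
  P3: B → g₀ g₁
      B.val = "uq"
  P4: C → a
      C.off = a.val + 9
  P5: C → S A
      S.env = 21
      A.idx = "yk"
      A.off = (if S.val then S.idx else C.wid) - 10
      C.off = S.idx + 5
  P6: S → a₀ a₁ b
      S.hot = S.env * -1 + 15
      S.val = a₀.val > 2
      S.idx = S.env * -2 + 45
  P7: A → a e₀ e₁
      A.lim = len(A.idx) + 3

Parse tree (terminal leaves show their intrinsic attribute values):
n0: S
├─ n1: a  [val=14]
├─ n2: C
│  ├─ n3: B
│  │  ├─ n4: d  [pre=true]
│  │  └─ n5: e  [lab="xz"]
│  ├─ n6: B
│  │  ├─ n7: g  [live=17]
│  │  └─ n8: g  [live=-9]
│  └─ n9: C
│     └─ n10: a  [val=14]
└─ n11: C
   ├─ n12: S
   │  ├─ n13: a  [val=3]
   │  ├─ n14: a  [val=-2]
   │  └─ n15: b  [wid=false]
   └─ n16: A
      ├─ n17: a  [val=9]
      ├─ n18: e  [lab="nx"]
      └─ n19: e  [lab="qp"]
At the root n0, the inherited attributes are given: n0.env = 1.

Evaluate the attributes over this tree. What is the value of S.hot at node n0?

6

1. n0.env = 1  [given at root]
2. n1.val = 14  [terminal]
3. n2.wid = 9  [a.val * -1 + 23]
4. n2.hot = -8  [a.val - 22]
5. n3.acc = 2  [C₀.wid - 7]
6. n4.pre = true  [terminal]
7. n5.lab = "xz"  [terminal]
8. n3.val = "mxz"  ["m" ++ e.lab]
9. n6.acc = 19  [C₀.wid + C₀.hot + 18]
10. n7.live = 17  [terminal]
11. n8.live = -9  [terminal]
12. n6.val = "uq"  ["uq"]
13. n9.wid = 27  [C₀.wid + 18]
14. n9.hot = 0  [C₀.wid - 9]
15. n10.val = 14  [terminal]
16. n9.off = 23  [a.val + 9]
17. n2.off = -7  [C₁.off - 30]
18. n11.wid = -2  [a.val * -1 + 12]
19. n11.hot = 4  [C₀.off + 11]
20. n12.env = 21  [21]
21. n13.val = 3  [terminal]
22. n14.val = -2  [terminal]
23. n15.wid = false  [terminal]
24. n12.hot = -6  [S.env * -1 + 15]
25. n12.val = true  [a₀.val > 2]
26. n12.idx = 3  [S.env * -2 + 45]
27. n16.idx = "yk"  ["yk"]
28. n16.off = -7  [(if S.val then S.idx else C.wid) - 10]
29. n17.val = 9  [terminal]
30. n18.lab = "nx"  [terminal]
31. n19.lab = "qp"  [terminal]
32. n16.lim = 5  [len(A.idx) + 3]
33. n11.off = 8  [S.idx + 5]
34. n0.hot = 6  [a.val + C₁.off - 16]
35. n0.val = false  [a.val > 14]
36. n0.idx = -1  [S.env - 2]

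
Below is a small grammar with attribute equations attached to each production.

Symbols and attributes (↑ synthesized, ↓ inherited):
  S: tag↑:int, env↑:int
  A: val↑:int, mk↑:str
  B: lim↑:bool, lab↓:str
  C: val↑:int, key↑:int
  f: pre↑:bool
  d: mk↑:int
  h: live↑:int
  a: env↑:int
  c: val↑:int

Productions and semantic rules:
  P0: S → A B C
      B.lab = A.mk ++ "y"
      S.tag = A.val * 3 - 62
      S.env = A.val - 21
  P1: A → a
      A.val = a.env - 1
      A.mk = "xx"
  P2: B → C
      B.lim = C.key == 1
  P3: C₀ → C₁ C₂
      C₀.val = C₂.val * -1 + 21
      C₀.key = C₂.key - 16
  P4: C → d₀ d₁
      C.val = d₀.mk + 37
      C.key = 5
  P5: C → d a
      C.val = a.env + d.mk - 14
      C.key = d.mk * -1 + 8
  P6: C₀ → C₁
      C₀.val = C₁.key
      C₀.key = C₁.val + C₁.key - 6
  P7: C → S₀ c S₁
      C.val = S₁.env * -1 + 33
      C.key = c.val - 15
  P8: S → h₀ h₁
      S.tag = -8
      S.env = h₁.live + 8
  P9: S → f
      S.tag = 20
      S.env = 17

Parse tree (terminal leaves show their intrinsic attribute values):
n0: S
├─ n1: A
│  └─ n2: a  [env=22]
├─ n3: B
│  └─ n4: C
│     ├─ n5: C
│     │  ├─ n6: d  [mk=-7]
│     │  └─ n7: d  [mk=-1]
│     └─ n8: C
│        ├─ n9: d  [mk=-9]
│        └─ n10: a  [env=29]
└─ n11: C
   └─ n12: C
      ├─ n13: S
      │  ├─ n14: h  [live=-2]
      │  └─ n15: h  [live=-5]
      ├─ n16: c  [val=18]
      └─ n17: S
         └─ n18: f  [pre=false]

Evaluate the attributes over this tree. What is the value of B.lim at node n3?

true

1. n2.env = 22  [terminal]
2. n1.val = 21  [a.env - 1]
3. n1.mk = "xx"  ["xx"]
4. n3.lab = "xxy"  [A.mk ++ "y"]
5. n6.mk = -7  [terminal]
6. n7.mk = -1  [terminal]
7. n5.val = 30  [d₀.mk + 37]
8. n5.key = 5  [5]
9. n9.mk = -9  [terminal]
10. n10.env = 29  [terminal]
11. n8.val = 6  [a.env + d.mk - 14]
12. n8.key = 17  [d.mk * -1 + 8]
13. n4.val = 15  [C₂.val * -1 + 21]
14. n4.key = 1  [C₂.key - 16]
15. n3.lim = true  [C.key == 1]
16. n14.live = -2  [terminal]
17. n15.live = -5  [terminal]
18. n13.tag = -8  [-8]
19. n13.env = 3  [h₁.live + 8]
20. n16.val = 18  [terminal]
21. n18.pre = false  [terminal]
22. n17.tag = 20  [20]
23. n17.env = 17  [17]
24. n12.val = 16  [S₁.env * -1 + 33]
25. n12.key = 3  [c.val - 15]
26. n11.val = 3  [C₁.key]
27. n11.key = 13  [C₁.val + C₁.key - 6]
28. n0.tag = 1  [A.val * 3 - 62]
29. n0.env = 0  [A.val - 21]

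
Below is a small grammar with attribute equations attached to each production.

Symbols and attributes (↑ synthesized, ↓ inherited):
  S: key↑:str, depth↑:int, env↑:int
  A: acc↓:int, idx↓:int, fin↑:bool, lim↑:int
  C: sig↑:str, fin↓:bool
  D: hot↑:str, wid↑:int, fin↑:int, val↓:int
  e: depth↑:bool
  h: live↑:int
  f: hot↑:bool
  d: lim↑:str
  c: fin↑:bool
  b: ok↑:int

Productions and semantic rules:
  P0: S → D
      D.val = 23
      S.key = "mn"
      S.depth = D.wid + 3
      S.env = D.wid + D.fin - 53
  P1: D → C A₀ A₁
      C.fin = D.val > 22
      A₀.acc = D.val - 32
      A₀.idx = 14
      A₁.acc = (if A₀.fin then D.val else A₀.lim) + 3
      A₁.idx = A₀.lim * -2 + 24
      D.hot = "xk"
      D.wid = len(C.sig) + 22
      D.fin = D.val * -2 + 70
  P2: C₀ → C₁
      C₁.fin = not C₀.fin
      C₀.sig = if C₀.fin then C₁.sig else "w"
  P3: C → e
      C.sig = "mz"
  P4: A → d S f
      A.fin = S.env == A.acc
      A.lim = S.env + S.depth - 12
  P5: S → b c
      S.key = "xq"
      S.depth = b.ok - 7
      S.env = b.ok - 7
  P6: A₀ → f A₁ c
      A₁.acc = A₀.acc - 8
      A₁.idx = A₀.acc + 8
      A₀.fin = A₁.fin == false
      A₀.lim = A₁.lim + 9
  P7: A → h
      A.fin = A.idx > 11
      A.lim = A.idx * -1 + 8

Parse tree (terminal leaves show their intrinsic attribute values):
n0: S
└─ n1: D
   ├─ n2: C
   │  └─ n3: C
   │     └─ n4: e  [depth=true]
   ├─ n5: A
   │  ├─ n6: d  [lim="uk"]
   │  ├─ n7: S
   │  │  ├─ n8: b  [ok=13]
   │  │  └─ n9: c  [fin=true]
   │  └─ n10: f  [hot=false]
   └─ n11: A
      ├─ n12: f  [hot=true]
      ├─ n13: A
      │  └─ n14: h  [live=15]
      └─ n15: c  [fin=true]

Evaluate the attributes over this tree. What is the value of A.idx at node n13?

1. n1.val = 23  [23]
2. n2.fin = true  [D.val > 22]
3. n3.fin = false  [not C₀.fin]
4. n4.depth = true  [terminal]
5. n3.sig = "mz"  ["mz"]
6. n2.sig = "mz"  [if C₀.fin then C₁.sig else "w"]
7. n5.acc = -9  [D.val - 32]
8. n5.idx = 14  [14]
9. n6.lim = "uk"  [terminal]
10. n8.ok = 13  [terminal]
11. n9.fin = true  [terminal]
12. n7.key = "xq"  ["xq"]
13. n7.depth = 6  [b.ok - 7]
14. n7.env = 6  [b.ok - 7]
15. n10.hot = false  [terminal]
16. n5.fin = false  [S.env == A.acc]
17. n5.lim = 0  [S.env + S.depth - 12]
18. n11.acc = 3  [(if A₀.fin then D.val else A₀.lim) + 3]
19. n11.idx = 24  [A₀.lim * -2 + 24]
20. n12.hot = true  [terminal]
21. n13.acc = -5  [A₀.acc - 8]
22. n13.idx = 11  [A₀.acc + 8]
23. n14.live = 15  [terminal]
24. n13.fin = false  [A.idx > 11]
25. n13.lim = -3  [A.idx * -1 + 8]
26. n15.fin = true  [terminal]
27. n11.fin = true  [A₁.fin == false]
28. n11.lim = 6  [A₁.lim + 9]
29. n1.hot = "xk"  ["xk"]
30. n1.wid = 24  [len(C.sig) + 22]
31. n1.fin = 24  [D.val * -2 + 70]
32. n0.key = "mn"  ["mn"]
33. n0.depth = 27  [D.wid + 3]
34. n0.env = -5  [D.wid + D.fin - 53]

11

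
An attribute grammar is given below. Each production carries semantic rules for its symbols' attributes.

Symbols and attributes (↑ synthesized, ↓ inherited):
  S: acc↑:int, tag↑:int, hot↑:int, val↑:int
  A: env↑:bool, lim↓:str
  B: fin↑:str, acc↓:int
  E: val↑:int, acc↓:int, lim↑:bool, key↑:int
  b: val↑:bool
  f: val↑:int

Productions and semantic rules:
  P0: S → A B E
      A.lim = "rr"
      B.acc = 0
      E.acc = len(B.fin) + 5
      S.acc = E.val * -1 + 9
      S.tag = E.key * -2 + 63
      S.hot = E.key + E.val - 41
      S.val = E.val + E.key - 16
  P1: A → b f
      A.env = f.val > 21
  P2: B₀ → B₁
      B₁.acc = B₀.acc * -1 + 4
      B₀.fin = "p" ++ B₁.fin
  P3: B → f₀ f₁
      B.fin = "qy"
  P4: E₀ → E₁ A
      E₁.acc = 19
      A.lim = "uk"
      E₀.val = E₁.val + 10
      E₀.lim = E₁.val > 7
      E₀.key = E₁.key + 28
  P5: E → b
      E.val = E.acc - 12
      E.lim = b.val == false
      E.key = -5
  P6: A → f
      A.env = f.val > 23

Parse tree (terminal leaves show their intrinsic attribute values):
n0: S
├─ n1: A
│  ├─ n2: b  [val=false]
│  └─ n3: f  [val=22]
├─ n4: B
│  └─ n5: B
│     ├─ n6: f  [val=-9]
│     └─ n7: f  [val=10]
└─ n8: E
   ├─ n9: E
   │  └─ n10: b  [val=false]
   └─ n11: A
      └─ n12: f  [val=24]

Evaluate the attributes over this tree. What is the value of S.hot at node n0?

1. n1.lim = "rr"  ["rr"]
2. n2.val = false  [terminal]
3. n3.val = 22  [terminal]
4. n1.env = true  [f.val > 21]
5. n4.acc = 0  [0]
6. n5.acc = 4  [B₀.acc * -1 + 4]
7. n6.val = -9  [terminal]
8. n7.val = 10  [terminal]
9. n5.fin = "qy"  ["qy"]
10. n4.fin = "pqy"  ["p" ++ B₁.fin]
11. n8.acc = 8  [len(B.fin) + 5]
12. n9.acc = 19  [19]
13. n10.val = false  [terminal]
14. n9.val = 7  [E.acc - 12]
15. n9.lim = true  [b.val == false]
16. n9.key = -5  [-5]
17. n11.lim = "uk"  ["uk"]
18. n12.val = 24  [terminal]
19. n11.env = true  [f.val > 23]
20. n8.val = 17  [E₁.val + 10]
21. n8.lim = false  [E₁.val > 7]
22. n8.key = 23  [E₁.key + 28]
23. n0.acc = -8  [E.val * -1 + 9]
24. n0.tag = 17  [E.key * -2 + 63]
25. n0.hot = -1  [E.key + E.val - 41]
26. n0.val = 24  [E.val + E.key - 16]

-1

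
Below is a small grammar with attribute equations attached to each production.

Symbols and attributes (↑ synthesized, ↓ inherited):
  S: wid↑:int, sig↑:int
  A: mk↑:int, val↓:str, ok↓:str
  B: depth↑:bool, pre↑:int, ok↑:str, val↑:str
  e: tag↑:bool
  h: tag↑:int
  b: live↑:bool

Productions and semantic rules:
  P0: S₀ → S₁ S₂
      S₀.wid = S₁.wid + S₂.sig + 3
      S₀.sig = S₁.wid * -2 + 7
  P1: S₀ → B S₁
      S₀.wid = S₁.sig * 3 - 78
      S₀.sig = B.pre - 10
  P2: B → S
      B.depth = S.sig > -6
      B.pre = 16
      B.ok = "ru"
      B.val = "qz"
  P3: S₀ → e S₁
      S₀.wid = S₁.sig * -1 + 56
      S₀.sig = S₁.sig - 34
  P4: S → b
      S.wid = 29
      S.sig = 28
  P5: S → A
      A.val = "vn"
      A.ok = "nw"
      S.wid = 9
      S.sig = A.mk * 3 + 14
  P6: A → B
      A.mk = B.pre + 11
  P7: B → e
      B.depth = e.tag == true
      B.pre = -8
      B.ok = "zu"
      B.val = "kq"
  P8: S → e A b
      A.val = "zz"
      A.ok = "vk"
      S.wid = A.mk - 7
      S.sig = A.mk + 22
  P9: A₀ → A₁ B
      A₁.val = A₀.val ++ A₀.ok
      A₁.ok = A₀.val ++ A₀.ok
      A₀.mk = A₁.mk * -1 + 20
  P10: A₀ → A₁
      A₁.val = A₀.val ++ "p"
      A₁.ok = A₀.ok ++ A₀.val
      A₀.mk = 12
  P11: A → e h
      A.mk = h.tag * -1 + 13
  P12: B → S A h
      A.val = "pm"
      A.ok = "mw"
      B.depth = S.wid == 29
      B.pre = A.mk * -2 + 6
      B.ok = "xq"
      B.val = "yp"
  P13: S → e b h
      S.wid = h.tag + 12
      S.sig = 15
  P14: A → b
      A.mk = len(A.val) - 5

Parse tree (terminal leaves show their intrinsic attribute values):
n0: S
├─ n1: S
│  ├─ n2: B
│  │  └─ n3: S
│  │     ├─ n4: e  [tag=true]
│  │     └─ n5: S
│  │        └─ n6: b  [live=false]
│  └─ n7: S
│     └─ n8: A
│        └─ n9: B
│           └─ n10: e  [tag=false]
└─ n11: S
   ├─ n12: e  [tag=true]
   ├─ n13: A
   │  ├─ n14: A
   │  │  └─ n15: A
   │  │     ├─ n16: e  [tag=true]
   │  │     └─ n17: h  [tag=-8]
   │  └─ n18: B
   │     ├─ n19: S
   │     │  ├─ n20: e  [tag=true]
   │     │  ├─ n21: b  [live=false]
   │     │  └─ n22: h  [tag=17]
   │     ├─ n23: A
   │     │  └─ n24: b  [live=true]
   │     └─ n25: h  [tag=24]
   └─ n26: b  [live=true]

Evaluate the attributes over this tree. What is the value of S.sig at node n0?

1. n4.tag = true  [terminal]
2. n6.live = false  [terminal]
3. n5.wid = 29  [29]
4. n5.sig = 28  [28]
5. n3.wid = 28  [S₁.sig * -1 + 56]
6. n3.sig = -6  [S₁.sig - 34]
7. n2.depth = false  [S.sig > -6]
8. n2.pre = 16  [16]
9. n2.ok = "ru"  ["ru"]
10. n2.val = "qz"  ["qz"]
11. n8.val = "vn"  ["vn"]
12. n8.ok = "nw"  ["nw"]
13. n10.tag = false  [terminal]
14. n9.depth = false  [e.tag == true]
15. n9.pre = -8  [-8]
16. n9.ok = "zu"  ["zu"]
17. n9.val = "kq"  ["kq"]
18. n8.mk = 3  [B.pre + 11]
19. n7.wid = 9  [9]
20. n7.sig = 23  [A.mk * 3 + 14]
21. n1.wid = -9  [S₁.sig * 3 - 78]
22. n1.sig = 6  [B.pre - 10]
23. n12.tag = true  [terminal]
24. n13.val = "zz"  ["zz"]
25. n13.ok = "vk"  ["vk"]
26. n14.val = "zzvk"  [A₀.val ++ A₀.ok]
27. n14.ok = "zzvk"  [A₀.val ++ A₀.ok]
28. n15.val = "zzvkp"  [A₀.val ++ "p"]
29. n15.ok = "zzvkzzvk"  [A₀.ok ++ A₀.val]
30. n16.tag = true  [terminal]
31. n17.tag = -8  [terminal]
32. n15.mk = 21  [h.tag * -1 + 13]
33. n14.mk = 12  [12]
34. n20.tag = true  [terminal]
35. n21.live = false  [terminal]
36. n22.tag = 17  [terminal]
37. n19.wid = 29  [h.tag + 12]
38. n19.sig = 15  [15]
39. n23.val = "pm"  ["pm"]
40. n23.ok = "mw"  ["mw"]
41. n24.live = true  [terminal]
42. n23.mk = -3  [len(A.val) - 5]
43. n25.tag = 24  [terminal]
44. n18.depth = true  [S.wid == 29]
45. n18.pre = 12  [A.mk * -2 + 6]
46. n18.ok = "xq"  ["xq"]
47. n18.val = "yp"  ["yp"]
48. n13.mk = 8  [A₁.mk * -1 + 20]
49. n26.live = true  [terminal]
50. n11.wid = 1  [A.mk - 7]
51. n11.sig = 30  [A.mk + 22]
52. n0.wid = 24  [S₁.wid + S₂.sig + 3]
53. n0.sig = 25  [S₁.wid * -2 + 7]

25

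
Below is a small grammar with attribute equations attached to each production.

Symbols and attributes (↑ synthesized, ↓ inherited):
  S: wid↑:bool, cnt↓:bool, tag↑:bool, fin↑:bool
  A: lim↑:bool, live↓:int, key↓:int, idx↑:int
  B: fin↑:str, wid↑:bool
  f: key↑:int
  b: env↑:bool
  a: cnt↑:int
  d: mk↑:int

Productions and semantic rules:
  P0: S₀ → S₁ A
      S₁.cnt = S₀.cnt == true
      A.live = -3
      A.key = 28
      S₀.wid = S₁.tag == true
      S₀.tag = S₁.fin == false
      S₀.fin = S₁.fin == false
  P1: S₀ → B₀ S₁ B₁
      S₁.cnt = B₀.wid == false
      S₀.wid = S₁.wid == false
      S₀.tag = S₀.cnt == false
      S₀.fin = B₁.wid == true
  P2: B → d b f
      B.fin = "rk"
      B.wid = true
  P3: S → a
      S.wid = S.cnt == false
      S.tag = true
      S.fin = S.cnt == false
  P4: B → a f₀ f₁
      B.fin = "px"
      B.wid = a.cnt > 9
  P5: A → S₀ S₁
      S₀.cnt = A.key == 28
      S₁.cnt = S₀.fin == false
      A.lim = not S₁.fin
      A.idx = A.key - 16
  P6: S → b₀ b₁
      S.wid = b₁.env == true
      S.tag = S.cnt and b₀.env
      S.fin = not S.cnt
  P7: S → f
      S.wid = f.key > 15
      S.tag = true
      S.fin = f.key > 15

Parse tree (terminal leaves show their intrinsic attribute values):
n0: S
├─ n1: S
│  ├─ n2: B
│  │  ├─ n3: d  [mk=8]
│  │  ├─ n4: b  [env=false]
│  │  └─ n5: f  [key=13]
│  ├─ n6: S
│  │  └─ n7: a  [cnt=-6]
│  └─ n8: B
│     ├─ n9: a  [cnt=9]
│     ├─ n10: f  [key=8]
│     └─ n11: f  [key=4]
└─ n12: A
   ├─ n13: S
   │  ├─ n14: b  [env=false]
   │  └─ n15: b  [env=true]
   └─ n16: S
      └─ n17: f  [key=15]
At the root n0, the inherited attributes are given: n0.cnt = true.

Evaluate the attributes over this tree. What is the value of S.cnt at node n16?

1. n0.cnt = true  [given at root]
2. n1.cnt = true  [S₀.cnt == true]
3. n3.mk = 8  [terminal]
4. n4.env = false  [terminal]
5. n5.key = 13  [terminal]
6. n2.fin = "rk"  ["rk"]
7. n2.wid = true  [true]
8. n6.cnt = false  [B₀.wid == false]
9. n7.cnt = -6  [terminal]
10. n6.wid = true  [S.cnt == false]
11. n6.tag = true  [true]
12. n6.fin = true  [S.cnt == false]
13. n9.cnt = 9  [terminal]
14. n10.key = 8  [terminal]
15. n11.key = 4  [terminal]
16. n8.fin = "px"  ["px"]
17. n8.wid = false  [a.cnt > 9]
18. n1.wid = false  [S₁.wid == false]
19. n1.tag = false  [S₀.cnt == false]
20. n1.fin = false  [B₁.wid == true]
21. n12.live = -3  [-3]
22. n12.key = 28  [28]
23. n13.cnt = true  [A.key == 28]
24. n14.env = false  [terminal]
25. n15.env = true  [terminal]
26. n13.wid = true  [b₁.env == true]
27. n13.tag = false  [S.cnt and b₀.env]
28. n13.fin = false  [not S.cnt]
29. n16.cnt = true  [S₀.fin == false]
30. n17.key = 15  [terminal]
31. n16.wid = false  [f.key > 15]
32. n16.tag = true  [true]
33. n16.fin = false  [f.key > 15]
34. n12.lim = true  [not S₁.fin]
35. n12.idx = 12  [A.key - 16]
36. n0.wid = false  [S₁.tag == true]
37. n0.tag = true  [S₁.fin == false]
38. n0.fin = true  [S₁.fin == false]

true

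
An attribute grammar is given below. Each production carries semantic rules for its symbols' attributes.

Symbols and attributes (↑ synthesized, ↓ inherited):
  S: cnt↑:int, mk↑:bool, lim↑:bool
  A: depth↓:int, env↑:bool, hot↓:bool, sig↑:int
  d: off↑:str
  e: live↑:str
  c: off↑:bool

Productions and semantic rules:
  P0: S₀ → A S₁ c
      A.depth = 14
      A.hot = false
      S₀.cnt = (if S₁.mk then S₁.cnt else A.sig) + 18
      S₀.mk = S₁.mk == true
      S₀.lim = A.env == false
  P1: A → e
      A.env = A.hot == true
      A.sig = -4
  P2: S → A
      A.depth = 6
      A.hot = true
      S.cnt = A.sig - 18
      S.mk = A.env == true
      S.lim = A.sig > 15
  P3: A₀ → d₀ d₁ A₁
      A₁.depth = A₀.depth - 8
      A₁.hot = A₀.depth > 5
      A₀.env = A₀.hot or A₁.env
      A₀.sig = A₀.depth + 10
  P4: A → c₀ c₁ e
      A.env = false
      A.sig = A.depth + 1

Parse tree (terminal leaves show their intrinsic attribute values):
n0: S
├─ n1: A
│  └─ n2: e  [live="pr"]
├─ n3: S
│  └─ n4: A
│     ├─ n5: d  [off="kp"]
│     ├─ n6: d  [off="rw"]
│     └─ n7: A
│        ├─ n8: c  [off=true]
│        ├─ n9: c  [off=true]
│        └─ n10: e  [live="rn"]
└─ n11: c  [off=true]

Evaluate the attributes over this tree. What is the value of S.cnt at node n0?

16

1. n1.depth = 14  [14]
2. n1.hot = false  [false]
3. n2.live = "pr"  [terminal]
4. n1.env = false  [A.hot == true]
5. n1.sig = -4  [-4]
6. n4.depth = 6  [6]
7. n4.hot = true  [true]
8. n5.off = "kp"  [terminal]
9. n6.off = "rw"  [terminal]
10. n7.depth = -2  [A₀.depth - 8]
11. n7.hot = true  [A₀.depth > 5]
12. n8.off = true  [terminal]
13. n9.off = true  [terminal]
14. n10.live = "rn"  [terminal]
15. n7.env = false  [false]
16. n7.sig = -1  [A.depth + 1]
17. n4.env = true  [A₀.hot or A₁.env]
18. n4.sig = 16  [A₀.depth + 10]
19. n3.cnt = -2  [A.sig - 18]
20. n3.mk = true  [A.env == true]
21. n3.lim = true  [A.sig > 15]
22. n11.off = true  [terminal]
23. n0.cnt = 16  [(if S₁.mk then S₁.cnt else A.sig) + 18]
24. n0.mk = true  [S₁.mk == true]
25. n0.lim = true  [A.env == false]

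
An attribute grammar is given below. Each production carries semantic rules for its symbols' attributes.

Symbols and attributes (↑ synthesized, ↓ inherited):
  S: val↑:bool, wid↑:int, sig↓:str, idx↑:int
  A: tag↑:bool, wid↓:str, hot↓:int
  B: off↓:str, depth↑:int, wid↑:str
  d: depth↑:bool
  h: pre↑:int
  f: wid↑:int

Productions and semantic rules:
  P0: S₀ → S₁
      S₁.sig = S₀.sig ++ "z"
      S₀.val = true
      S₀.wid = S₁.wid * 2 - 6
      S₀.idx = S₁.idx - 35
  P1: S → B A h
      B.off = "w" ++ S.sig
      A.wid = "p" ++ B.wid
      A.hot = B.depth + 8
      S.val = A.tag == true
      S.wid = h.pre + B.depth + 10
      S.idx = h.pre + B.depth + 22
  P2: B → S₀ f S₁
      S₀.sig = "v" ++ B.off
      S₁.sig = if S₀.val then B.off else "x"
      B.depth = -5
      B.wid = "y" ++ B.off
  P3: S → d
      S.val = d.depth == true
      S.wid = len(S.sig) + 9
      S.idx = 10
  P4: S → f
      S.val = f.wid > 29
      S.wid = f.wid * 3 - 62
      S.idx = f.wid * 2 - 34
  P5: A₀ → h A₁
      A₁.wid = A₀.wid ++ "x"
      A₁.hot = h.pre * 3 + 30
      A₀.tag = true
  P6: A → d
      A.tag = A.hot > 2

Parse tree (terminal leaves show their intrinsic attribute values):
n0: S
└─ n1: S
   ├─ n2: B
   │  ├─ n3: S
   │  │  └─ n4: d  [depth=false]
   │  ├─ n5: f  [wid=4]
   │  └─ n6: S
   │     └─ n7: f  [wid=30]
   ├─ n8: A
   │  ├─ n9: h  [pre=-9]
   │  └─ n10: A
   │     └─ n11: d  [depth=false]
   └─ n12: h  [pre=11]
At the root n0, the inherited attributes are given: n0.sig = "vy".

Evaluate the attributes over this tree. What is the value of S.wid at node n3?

1. n0.sig = "vy"  [given at root]
2. n1.sig = "vyz"  [S₀.sig ++ "z"]
3. n2.off = "wvyz"  ["w" ++ S.sig]
4. n3.sig = "vwvyz"  ["v" ++ B.off]
5. n4.depth = false  [terminal]
6. n3.val = false  [d.depth == true]
7. n3.wid = 14  [len(S.sig) + 9]
8. n3.idx = 10  [10]
9. n5.wid = 4  [terminal]
10. n6.sig = "x"  [if S₀.val then B.off else "x"]
11. n7.wid = 30  [terminal]
12. n6.val = true  [f.wid > 29]
13. n6.wid = 28  [f.wid * 3 - 62]
14. n6.idx = 26  [f.wid * 2 - 34]
15. n2.depth = -5  [-5]
16. n2.wid = "ywvyz"  ["y" ++ B.off]
17. n8.wid = "pywvyz"  ["p" ++ B.wid]
18. n8.hot = 3  [B.depth + 8]
19. n9.pre = -9  [terminal]
20. n10.wid = "pywvyzx"  [A₀.wid ++ "x"]
21. n10.hot = 3  [h.pre * 3 + 30]
22. n11.depth = false  [terminal]
23. n10.tag = true  [A.hot > 2]
24. n8.tag = true  [true]
25. n12.pre = 11  [terminal]
26. n1.val = true  [A.tag == true]
27. n1.wid = 16  [h.pre + B.depth + 10]
28. n1.idx = 28  [h.pre + B.depth + 22]
29. n0.val = true  [true]
30. n0.wid = 26  [S₁.wid * 2 - 6]
31. n0.idx = -7  [S₁.idx - 35]

14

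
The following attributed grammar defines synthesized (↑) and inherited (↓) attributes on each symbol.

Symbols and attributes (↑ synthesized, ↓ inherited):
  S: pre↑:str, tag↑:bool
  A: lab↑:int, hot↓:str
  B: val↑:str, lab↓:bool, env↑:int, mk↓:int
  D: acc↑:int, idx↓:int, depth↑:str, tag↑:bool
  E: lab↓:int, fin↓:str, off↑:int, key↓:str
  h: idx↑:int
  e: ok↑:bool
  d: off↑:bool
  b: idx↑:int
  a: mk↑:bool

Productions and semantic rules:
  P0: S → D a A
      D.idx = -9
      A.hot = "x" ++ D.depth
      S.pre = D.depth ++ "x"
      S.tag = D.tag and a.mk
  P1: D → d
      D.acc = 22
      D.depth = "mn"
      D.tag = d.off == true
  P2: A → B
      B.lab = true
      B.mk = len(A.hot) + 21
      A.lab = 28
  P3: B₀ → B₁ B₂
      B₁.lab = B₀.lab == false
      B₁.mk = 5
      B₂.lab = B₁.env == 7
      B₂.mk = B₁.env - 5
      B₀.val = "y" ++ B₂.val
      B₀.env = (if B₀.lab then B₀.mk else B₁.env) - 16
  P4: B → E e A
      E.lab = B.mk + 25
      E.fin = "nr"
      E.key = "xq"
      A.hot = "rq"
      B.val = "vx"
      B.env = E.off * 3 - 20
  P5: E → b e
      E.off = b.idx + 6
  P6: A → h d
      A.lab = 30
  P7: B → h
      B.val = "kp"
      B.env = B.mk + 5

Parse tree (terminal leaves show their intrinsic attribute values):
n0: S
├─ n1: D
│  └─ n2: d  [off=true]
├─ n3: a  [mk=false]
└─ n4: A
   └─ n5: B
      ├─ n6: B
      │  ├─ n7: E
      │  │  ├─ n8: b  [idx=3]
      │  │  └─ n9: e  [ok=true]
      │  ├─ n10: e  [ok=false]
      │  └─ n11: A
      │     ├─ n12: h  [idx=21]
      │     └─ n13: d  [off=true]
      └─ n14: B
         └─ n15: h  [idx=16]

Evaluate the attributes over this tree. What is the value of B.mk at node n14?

1. n1.idx = -9  [-9]
2. n2.off = true  [terminal]
3. n1.acc = 22  [22]
4. n1.depth = "mn"  ["mn"]
5. n1.tag = true  [d.off == true]
6. n3.mk = false  [terminal]
7. n4.hot = "xmn"  ["x" ++ D.depth]
8. n5.lab = true  [true]
9. n5.mk = 24  [len(A.hot) + 21]
10. n6.lab = false  [B₀.lab == false]
11. n6.mk = 5  [5]
12. n7.lab = 30  [B.mk + 25]
13. n7.fin = "nr"  ["nr"]
14. n7.key = "xq"  ["xq"]
15. n8.idx = 3  [terminal]
16. n9.ok = true  [terminal]
17. n7.off = 9  [b.idx + 6]
18. n10.ok = false  [terminal]
19. n11.hot = "rq"  ["rq"]
20. n12.idx = 21  [terminal]
21. n13.off = true  [terminal]
22. n11.lab = 30  [30]
23. n6.val = "vx"  ["vx"]
24. n6.env = 7  [E.off * 3 - 20]
25. n14.lab = true  [B₁.env == 7]
26. n14.mk = 2  [B₁.env - 5]
27. n15.idx = 16  [terminal]
28. n14.val = "kp"  ["kp"]
29. n14.env = 7  [B.mk + 5]
30. n5.val = "ykp"  ["y" ++ B₂.val]
31. n5.env = 8  [(if B₀.lab then B₀.mk else B₁.env) - 16]
32. n4.lab = 28  [28]
33. n0.pre = "mnx"  [D.depth ++ "x"]
34. n0.tag = false  [D.tag and a.mk]

2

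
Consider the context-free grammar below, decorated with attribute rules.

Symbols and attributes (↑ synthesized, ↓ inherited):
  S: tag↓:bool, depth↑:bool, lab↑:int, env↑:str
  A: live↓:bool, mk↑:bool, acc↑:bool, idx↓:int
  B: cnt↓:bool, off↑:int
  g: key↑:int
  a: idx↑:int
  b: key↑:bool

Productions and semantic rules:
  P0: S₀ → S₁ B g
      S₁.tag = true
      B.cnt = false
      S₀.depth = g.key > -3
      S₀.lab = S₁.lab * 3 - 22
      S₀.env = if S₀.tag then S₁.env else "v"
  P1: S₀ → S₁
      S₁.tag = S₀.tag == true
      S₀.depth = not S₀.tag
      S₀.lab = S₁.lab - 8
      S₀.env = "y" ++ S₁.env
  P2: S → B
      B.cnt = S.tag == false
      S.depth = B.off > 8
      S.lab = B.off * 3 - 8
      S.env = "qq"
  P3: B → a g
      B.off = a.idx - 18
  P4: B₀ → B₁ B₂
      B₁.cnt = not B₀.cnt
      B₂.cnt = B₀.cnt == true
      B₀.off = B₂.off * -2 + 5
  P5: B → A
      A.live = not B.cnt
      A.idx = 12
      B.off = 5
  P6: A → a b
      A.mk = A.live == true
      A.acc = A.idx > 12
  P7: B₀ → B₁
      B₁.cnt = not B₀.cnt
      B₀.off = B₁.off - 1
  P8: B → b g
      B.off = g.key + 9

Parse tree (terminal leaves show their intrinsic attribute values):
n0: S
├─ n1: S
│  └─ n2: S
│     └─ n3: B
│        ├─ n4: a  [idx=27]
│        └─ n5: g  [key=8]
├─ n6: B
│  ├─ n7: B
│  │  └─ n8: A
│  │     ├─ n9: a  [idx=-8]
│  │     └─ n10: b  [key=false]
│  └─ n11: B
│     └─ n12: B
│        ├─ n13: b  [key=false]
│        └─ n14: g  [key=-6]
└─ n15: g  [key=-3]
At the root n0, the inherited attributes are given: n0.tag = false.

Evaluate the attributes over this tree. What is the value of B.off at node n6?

1

1. n0.tag = false  [given at root]
2. n1.tag = true  [true]
3. n2.tag = true  [S₀.tag == true]
4. n3.cnt = false  [S.tag == false]
5. n4.idx = 27  [terminal]
6. n5.key = 8  [terminal]
7. n3.off = 9  [a.idx - 18]
8. n2.depth = true  [B.off > 8]
9. n2.lab = 19  [B.off * 3 - 8]
10. n2.env = "qq"  ["qq"]
11. n1.depth = false  [not S₀.tag]
12. n1.lab = 11  [S₁.lab - 8]
13. n1.env = "yqq"  ["y" ++ S₁.env]
14. n6.cnt = false  [false]
15. n7.cnt = true  [not B₀.cnt]
16. n8.live = false  [not B.cnt]
17. n8.idx = 12  [12]
18. n9.idx = -8  [terminal]
19. n10.key = false  [terminal]
20. n8.mk = false  [A.live == true]
21. n8.acc = false  [A.idx > 12]
22. n7.off = 5  [5]
23. n11.cnt = false  [B₀.cnt == true]
24. n12.cnt = true  [not B₀.cnt]
25. n13.key = false  [terminal]
26. n14.key = -6  [terminal]
27. n12.off = 3  [g.key + 9]
28. n11.off = 2  [B₁.off - 1]
29. n6.off = 1  [B₂.off * -2 + 5]
30. n15.key = -3  [terminal]
31. n0.depth = false  [g.key > -3]
32. n0.lab = 11  [S₁.lab * 3 - 22]
33. n0.env = "v"  [if S₀.tag then S₁.env else "v"]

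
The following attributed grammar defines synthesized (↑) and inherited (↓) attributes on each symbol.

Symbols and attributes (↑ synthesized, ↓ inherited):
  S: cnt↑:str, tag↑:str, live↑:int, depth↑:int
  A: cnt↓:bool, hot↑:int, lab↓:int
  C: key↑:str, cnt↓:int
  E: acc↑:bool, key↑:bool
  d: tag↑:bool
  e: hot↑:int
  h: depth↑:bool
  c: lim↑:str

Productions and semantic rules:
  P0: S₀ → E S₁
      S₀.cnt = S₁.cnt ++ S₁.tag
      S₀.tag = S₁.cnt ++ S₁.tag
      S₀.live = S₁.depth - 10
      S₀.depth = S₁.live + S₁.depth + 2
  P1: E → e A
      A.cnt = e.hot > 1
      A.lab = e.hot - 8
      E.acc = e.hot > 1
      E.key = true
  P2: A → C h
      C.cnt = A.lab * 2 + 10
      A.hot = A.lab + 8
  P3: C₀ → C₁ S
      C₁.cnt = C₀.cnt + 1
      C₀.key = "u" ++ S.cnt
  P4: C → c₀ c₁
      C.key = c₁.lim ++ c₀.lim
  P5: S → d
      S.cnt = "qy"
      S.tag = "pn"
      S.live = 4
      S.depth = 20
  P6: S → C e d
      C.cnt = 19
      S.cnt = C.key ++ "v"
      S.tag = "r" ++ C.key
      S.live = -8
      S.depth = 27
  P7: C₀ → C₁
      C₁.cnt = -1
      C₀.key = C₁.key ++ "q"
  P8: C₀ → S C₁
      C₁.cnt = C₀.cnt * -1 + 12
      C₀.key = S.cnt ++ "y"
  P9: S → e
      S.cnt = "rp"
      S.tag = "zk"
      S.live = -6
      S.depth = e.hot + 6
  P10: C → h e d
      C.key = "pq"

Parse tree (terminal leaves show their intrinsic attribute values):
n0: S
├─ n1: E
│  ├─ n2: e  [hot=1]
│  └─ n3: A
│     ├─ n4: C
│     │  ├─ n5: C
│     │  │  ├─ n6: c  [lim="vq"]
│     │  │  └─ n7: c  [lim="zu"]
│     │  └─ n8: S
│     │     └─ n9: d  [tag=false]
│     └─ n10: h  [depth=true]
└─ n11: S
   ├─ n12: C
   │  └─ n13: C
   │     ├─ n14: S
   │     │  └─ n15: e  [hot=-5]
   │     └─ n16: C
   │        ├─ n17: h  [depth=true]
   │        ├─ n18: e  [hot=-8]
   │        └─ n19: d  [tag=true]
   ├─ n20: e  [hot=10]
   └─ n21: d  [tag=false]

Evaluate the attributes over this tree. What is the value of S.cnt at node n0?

"rpyqvrrpyq"

1. n2.hot = 1  [terminal]
2. n3.cnt = false  [e.hot > 1]
3. n3.lab = -7  [e.hot - 8]
4. n4.cnt = -4  [A.lab * 2 + 10]
5. n5.cnt = -3  [C₀.cnt + 1]
6. n6.lim = "vq"  [terminal]
7. n7.lim = "zu"  [terminal]
8. n5.key = "zuvq"  [c₁.lim ++ c₀.lim]
9. n9.tag = false  [terminal]
10. n8.cnt = "qy"  ["qy"]
11. n8.tag = "pn"  ["pn"]
12. n8.live = 4  [4]
13. n8.depth = 20  [20]
14. n4.key = "uqy"  ["u" ++ S.cnt]
15. n10.depth = true  [terminal]
16. n3.hot = 1  [A.lab + 8]
17. n1.acc = false  [e.hot > 1]
18. n1.key = true  [true]
19. n12.cnt = 19  [19]
20. n13.cnt = -1  [-1]
21. n15.hot = -5  [terminal]
22. n14.cnt = "rp"  ["rp"]
23. n14.tag = "zk"  ["zk"]
24. n14.live = -6  [-6]
25. n14.depth = 1  [e.hot + 6]
26. n16.cnt = 13  [C₀.cnt * -1 + 12]
27. n17.depth = true  [terminal]
28. n18.hot = -8  [terminal]
29. n19.tag = true  [terminal]
30. n16.key = "pq"  ["pq"]
31. n13.key = "rpy"  [S.cnt ++ "y"]
32. n12.key = "rpyq"  [C₁.key ++ "q"]
33. n20.hot = 10  [terminal]
34. n21.tag = false  [terminal]
35. n11.cnt = "rpyqv"  [C.key ++ "v"]
36. n11.tag = "rrpyq"  ["r" ++ C.key]
37. n11.live = -8  [-8]
38. n11.depth = 27  [27]
39. n0.cnt = "rpyqvrrpyq"  [S₁.cnt ++ S₁.tag]
40. n0.tag = "rpyqvrrpyq"  [S₁.cnt ++ S₁.tag]
41. n0.live = 17  [S₁.depth - 10]
42. n0.depth = 21  [S₁.live + S₁.depth + 2]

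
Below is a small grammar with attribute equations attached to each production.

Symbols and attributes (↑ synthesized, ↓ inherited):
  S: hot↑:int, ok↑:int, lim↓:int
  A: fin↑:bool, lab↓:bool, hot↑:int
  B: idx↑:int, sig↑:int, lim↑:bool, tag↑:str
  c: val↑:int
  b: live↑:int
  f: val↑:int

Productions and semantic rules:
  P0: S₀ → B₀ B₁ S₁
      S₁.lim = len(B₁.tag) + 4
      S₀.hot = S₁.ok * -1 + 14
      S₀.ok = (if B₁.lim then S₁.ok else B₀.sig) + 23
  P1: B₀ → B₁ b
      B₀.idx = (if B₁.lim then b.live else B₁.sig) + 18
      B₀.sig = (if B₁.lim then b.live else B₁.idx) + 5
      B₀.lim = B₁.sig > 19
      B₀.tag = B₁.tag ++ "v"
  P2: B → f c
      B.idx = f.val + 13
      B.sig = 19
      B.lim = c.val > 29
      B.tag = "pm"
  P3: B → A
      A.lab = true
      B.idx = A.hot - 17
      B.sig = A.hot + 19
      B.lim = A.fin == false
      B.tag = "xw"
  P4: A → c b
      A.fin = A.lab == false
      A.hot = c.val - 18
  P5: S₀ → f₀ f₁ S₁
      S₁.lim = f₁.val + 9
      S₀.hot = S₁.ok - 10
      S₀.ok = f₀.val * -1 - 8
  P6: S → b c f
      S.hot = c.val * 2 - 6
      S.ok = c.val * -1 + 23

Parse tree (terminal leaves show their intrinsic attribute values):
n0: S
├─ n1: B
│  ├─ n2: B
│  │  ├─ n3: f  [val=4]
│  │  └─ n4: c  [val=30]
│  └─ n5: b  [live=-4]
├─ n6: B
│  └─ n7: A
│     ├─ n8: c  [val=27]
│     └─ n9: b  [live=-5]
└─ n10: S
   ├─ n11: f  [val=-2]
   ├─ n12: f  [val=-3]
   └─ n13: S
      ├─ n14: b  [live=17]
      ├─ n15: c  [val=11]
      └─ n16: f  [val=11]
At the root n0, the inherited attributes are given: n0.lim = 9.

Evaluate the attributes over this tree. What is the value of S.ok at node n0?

17

1. n0.lim = 9  [given at root]
2. n3.val = 4  [terminal]
3. n4.val = 30  [terminal]
4. n2.idx = 17  [f.val + 13]
5. n2.sig = 19  [19]
6. n2.lim = true  [c.val > 29]
7. n2.tag = "pm"  ["pm"]
8. n5.live = -4  [terminal]
9. n1.idx = 14  [(if B₁.lim then b.live else B₁.sig) + 18]
10. n1.sig = 1  [(if B₁.lim then b.live else B₁.idx) + 5]
11. n1.lim = false  [B₁.sig > 19]
12. n1.tag = "pmv"  [B₁.tag ++ "v"]
13. n7.lab = true  [true]
14. n8.val = 27  [terminal]
15. n9.live = -5  [terminal]
16. n7.fin = false  [A.lab == false]
17. n7.hot = 9  [c.val - 18]
18. n6.idx = -8  [A.hot - 17]
19. n6.sig = 28  [A.hot + 19]
20. n6.lim = true  [A.fin == false]
21. n6.tag = "xw"  ["xw"]
22. n10.lim = 6  [len(B₁.tag) + 4]
23. n11.val = -2  [terminal]
24. n12.val = -3  [terminal]
25. n13.lim = 6  [f₁.val + 9]
26. n14.live = 17  [terminal]
27. n15.val = 11  [terminal]
28. n16.val = 11  [terminal]
29. n13.hot = 16  [c.val * 2 - 6]
30. n13.ok = 12  [c.val * -1 + 23]
31. n10.hot = 2  [S₁.ok - 10]
32. n10.ok = -6  [f₀.val * -1 - 8]
33. n0.hot = 20  [S₁.ok * -1 + 14]
34. n0.ok = 17  [(if B₁.lim then S₁.ok else B₀.sig) + 23]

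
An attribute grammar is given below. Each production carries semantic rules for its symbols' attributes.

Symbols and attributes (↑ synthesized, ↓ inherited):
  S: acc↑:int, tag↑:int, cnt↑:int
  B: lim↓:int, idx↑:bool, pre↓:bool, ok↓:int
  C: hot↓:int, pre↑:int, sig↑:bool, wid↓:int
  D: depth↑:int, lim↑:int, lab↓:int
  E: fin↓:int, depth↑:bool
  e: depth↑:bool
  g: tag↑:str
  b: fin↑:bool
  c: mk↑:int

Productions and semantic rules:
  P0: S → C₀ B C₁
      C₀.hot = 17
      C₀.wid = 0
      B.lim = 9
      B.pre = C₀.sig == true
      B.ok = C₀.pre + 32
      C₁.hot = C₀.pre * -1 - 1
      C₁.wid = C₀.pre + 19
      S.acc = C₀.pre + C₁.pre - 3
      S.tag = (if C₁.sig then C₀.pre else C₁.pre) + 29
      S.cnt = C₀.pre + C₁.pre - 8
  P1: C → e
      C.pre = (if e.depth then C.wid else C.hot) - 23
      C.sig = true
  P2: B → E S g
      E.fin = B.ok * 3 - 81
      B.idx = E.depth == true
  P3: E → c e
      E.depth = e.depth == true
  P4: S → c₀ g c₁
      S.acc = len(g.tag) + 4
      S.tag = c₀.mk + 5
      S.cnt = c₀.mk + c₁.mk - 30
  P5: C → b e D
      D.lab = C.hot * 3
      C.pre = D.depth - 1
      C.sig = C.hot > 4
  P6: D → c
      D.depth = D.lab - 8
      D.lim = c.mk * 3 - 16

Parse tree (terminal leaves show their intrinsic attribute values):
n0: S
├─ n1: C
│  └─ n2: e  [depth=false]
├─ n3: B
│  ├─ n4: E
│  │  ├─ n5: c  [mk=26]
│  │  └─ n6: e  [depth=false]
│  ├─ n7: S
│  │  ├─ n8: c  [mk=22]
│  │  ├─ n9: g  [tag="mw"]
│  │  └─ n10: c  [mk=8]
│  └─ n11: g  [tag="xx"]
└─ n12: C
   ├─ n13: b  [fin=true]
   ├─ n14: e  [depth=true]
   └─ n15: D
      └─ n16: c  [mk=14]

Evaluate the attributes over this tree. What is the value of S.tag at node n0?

1. n1.hot = 17  [17]
2. n1.wid = 0  [0]
3. n2.depth = false  [terminal]
4. n1.pre = -6  [(if e.depth then C.wid else C.hot) - 23]
5. n1.sig = true  [true]
6. n3.lim = 9  [9]
7. n3.pre = true  [C₀.sig == true]
8. n3.ok = 26  [C₀.pre + 32]
9. n4.fin = -3  [B.ok * 3 - 81]
10. n5.mk = 26  [terminal]
11. n6.depth = false  [terminal]
12. n4.depth = false  [e.depth == true]
13. n8.mk = 22  [terminal]
14. n9.tag = "mw"  [terminal]
15. n10.mk = 8  [terminal]
16. n7.acc = 6  [len(g.tag) + 4]
17. n7.tag = 27  [c₀.mk + 5]
18. n7.cnt = 0  [c₀.mk + c₁.mk - 30]
19. n11.tag = "xx"  [terminal]
20. n3.idx = false  [E.depth == true]
21. n12.hot = 5  [C₀.pre * -1 - 1]
22. n12.wid = 13  [C₀.pre + 19]
23. n13.fin = true  [terminal]
24. n14.depth = true  [terminal]
25. n15.lab = 15  [C.hot * 3]
26. n16.mk = 14  [terminal]
27. n15.depth = 7  [D.lab - 8]
28. n15.lim = 26  [c.mk * 3 - 16]
29. n12.pre = 6  [D.depth - 1]
30. n12.sig = true  [C.hot > 4]
31. n0.acc = -3  [C₀.pre + C₁.pre - 3]
32. n0.tag = 23  [(if C₁.sig then C₀.pre else C₁.pre) + 29]
33. n0.cnt = -8  [C₀.pre + C₁.pre - 8]

23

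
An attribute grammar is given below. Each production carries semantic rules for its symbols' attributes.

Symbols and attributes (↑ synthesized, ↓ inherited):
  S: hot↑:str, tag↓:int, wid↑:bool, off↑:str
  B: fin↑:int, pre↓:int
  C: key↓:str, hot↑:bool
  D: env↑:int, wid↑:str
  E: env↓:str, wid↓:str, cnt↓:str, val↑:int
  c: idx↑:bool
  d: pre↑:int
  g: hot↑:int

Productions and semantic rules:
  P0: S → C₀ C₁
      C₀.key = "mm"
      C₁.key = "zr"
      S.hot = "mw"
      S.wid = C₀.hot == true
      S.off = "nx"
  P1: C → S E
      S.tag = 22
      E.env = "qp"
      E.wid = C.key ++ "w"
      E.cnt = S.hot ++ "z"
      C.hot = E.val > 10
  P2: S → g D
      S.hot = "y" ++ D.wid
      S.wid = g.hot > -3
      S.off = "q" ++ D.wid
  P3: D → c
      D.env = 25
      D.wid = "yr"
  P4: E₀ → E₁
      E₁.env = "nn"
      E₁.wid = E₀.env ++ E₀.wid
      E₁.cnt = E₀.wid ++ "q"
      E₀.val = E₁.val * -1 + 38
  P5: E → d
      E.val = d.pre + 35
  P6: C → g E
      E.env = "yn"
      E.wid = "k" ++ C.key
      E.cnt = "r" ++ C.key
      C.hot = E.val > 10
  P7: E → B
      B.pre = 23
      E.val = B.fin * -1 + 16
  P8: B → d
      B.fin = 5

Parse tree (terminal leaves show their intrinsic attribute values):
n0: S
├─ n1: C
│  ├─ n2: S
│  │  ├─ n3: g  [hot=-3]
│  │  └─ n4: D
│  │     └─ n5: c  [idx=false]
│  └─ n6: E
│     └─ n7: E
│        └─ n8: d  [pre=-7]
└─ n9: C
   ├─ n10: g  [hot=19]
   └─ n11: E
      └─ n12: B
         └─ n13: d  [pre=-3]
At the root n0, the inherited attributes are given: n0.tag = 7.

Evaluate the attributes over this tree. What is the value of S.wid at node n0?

false

1. n0.tag = 7  [given at root]
2. n1.key = "mm"  ["mm"]
3. n2.tag = 22  [22]
4. n3.hot = -3  [terminal]
5. n5.idx = false  [terminal]
6. n4.env = 25  [25]
7. n4.wid = "yr"  ["yr"]
8. n2.hot = "yyr"  ["y" ++ D.wid]
9. n2.wid = false  [g.hot > -3]
10. n2.off = "qyr"  ["q" ++ D.wid]
11. n6.env = "qp"  ["qp"]
12. n6.wid = "mmw"  [C.key ++ "w"]
13. n6.cnt = "yyrz"  [S.hot ++ "z"]
14. n7.env = "nn"  ["nn"]
15. n7.wid = "qpmmw"  [E₀.env ++ E₀.wid]
16. n7.cnt = "mmwq"  [E₀.wid ++ "q"]
17. n8.pre = -7  [terminal]
18. n7.val = 28  [d.pre + 35]
19. n6.val = 10  [E₁.val * -1 + 38]
20. n1.hot = false  [E.val > 10]
21. n9.key = "zr"  ["zr"]
22. n10.hot = 19  [terminal]
23. n11.env = "yn"  ["yn"]
24. n11.wid = "kzr"  ["k" ++ C.key]
25. n11.cnt = "rzr"  ["r" ++ C.key]
26. n12.pre = 23  [23]
27. n13.pre = -3  [terminal]
28. n12.fin = 5  [5]
29. n11.val = 11  [B.fin * -1 + 16]
30. n9.hot = true  [E.val > 10]
31. n0.hot = "mw"  ["mw"]
32. n0.wid = false  [C₀.hot == true]
33. n0.off = "nx"  ["nx"]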